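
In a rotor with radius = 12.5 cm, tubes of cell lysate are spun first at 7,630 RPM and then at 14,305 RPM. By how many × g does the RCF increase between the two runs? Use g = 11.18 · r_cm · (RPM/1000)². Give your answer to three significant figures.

20500 × g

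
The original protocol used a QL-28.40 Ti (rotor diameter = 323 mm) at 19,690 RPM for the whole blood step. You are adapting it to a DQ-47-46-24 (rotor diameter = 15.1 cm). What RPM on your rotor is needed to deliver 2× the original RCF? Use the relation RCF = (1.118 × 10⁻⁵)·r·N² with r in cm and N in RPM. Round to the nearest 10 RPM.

Original rotor: r = 323 mm / 2 = 161.5 mm = 16.15 cm
RCF_original = 1.118 × 10⁻⁵ × 16.15 × (19690)² = 1.118 × 10⁻⁵ × 16.15 × 387,696,100 ≈ 70,001.2 × g
Target RCF = 2 × 70,001.2 ≈ 140,002.4 × g
Your rotor: r = 15.1 / 2 = 7.55 cm
140,002.4 = 1.118 × 10⁻⁵ × 7.55 × N²
N² = 140,002.4 / (8.4409 × 10⁻⁵) = 1,658,619,342
N ≈ √1,658,619,342 ≈ 40,726.2

40730 RPM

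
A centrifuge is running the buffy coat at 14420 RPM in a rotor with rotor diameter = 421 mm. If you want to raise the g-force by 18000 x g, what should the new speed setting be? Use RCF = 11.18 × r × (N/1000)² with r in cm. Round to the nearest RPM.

16865 RPM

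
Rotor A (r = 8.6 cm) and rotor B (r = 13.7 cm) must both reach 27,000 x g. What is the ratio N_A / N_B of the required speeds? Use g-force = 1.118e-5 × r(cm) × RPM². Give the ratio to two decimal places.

1.26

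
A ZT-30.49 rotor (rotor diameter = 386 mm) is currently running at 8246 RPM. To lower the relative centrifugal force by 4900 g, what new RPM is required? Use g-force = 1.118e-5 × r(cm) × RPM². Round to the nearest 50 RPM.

r = 386 mm / 2 = 193 mm = 19.3 cm
Current RCF = 1.118 × 10⁻⁵ × 19.3 × (8246)² = 1.118 × 10⁻⁵ × 19.3 × 67,996,516 ≈ 14,671.9 × g
Target RCF = 14,671.9 − 4,900 = 9,771.9 × g
N² = 9,771.9 / (21.5774 × 10⁻⁵) = 45,287,662
N ≈ √45,287,662 ≈ 6,729.6

≈ 6750 RPM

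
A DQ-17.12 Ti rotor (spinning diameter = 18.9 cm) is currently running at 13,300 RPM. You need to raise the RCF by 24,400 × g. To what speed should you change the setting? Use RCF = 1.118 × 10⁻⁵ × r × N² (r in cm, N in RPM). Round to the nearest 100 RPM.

20200 RPM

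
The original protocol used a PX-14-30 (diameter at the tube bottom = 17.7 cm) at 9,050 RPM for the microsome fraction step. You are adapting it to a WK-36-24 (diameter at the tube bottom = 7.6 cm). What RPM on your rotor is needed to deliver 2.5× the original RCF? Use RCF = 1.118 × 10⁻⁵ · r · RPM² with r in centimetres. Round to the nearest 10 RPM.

21840 RPM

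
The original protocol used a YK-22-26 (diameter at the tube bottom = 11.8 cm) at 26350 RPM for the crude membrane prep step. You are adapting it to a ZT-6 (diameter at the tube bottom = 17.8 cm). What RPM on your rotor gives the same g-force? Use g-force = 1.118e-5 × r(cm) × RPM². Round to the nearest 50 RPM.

Original rotor: r = 11.8 / 2 = 5.9 cm
RCF_original = 1.118 × 10⁻⁵ × 5.9 × (26350)² = 1.118 × 10⁻⁵ × 5.9 × 694,322,500 ≈ 45,798.9 × g
Your rotor: r = 17.8 / 2 = 8.9 cm
45,798.9 = 1.118 × 10⁻⁵ × 8.9 × N²
N² = 45,798.9 / (9.9502 × 10⁻⁵) = 460,281,200
N ≈ √460,281,200 ≈ 21,454.2

≈ 21450 RPM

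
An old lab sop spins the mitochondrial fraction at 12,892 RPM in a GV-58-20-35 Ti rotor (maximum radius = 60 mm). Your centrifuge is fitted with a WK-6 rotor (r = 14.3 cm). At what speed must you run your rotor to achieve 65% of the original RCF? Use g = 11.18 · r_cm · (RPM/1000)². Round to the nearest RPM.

6733 RPM

Original rotor: r = 60 mm = 6.0 cm
RCF = 11.18 × r × (N/1000)²
RCF_original = 11.18 × 6 × (12.892)² = 11.18 × 6 × 166.203664 ≈ 11,148.9 × g
Target RCF = 0.65 × 11,148.9 ≈ 7,246.8 × g
7,246.8 = 11.18 × 14.3 × (N/1000)²
(N/1000)² = 7,246.8 / 159.874 = 45.3282
N = 1000 × √45.3282 ≈ 6,732.6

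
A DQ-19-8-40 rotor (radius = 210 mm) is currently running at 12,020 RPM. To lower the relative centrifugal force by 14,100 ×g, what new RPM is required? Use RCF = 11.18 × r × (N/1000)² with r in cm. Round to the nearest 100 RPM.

r = 210 mm = 21.0 cm
Current RCF = 11.18 × 21 × (12.02)² = 11.18 × 21 × 144.4804 ≈ 33,921.1 × g
Target RCF = 33,921.1 − 14,100 = 19,821.1 × g
(N/1000)² = 19,821.1 / 234.78 = 84.42414
N = 1000 × √84.42414 ≈ 9,188.3

≈ 9200 RPM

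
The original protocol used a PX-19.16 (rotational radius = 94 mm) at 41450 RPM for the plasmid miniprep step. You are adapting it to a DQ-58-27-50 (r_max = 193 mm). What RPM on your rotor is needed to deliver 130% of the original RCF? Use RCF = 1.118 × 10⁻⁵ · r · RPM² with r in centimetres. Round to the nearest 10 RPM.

Original rotor: r = 94 mm = 9.4 cm
RCF = 1.118 × 10⁻⁵ × r × N²
RCF_original = 1.118 × 10⁻⁵ × 9.4 × (41450)² = 1.118 × 10⁻⁵ × 9.4 × 1,718,102,500 ≈ 180,558.8 × g
Target RCF = 1.3 × 180,558.8 ≈ 234,726.4 × g
Your rotor: r = 193 mm = 19.3 cm
234,726.4 = 1.118 × 10⁻⁵ × 19.3 × N²
N² = 234,726.4 / (21.5774 × 10⁻⁵) = 1,087,834,493
N ≈ √1,087,834,493 ≈ 32,982.3

32980 RPM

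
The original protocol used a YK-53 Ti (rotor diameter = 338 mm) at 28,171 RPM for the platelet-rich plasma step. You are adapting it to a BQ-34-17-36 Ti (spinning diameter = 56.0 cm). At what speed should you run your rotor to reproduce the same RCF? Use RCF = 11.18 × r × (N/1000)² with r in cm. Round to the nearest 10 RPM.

Original rotor: r = 338 mm / 2 = 169 mm = 16.9 cm
RCF_original = 11.18 × 16.9 × (28.171)² = 11.18 × 16.9 × 793.605241 ≈ 149,945.4 × g
Your rotor: r = 56.0 / 2 = 28 cm
149,945.4 = 11.18 × 28 × (N/1000)²
(N/1000)² = 149,945.4 / 313.04 = 478.9976
N = 1000 × √478.9976 ≈ 21,886.0

21890 RPM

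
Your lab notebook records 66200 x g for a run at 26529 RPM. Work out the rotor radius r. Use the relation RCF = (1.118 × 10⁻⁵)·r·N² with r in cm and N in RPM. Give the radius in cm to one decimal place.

≈ 8.4 cm

66200 = 1.118 × 10⁻⁵ × r × (26529)²
r = 66200 / (1.118 × 10⁻⁵ × 703,787,841) = 66200 / 7868.348 ≈ 8.413 cm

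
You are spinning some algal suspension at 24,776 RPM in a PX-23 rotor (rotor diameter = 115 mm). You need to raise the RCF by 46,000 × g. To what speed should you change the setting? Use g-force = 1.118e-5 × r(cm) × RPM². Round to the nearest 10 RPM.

r = 115 mm / 2 = 57.5 mm = 5.75 cm
Current RCF = 1.118 × 10⁻⁵ × 5.75 × (24776)² = 1.118 × 10⁻⁵ × 5.75 × 613,850,176 ≈ 39,461.4 × g
Target RCF = 39,461.4 + 46,000 = 85,461.4 × g
N² = 85,461.4 / (6.4285 × 10⁻⁵) = 1,329,414,327
N ≈ √1,329,414,327 ≈ 36,461.1

≈ 36460 RPM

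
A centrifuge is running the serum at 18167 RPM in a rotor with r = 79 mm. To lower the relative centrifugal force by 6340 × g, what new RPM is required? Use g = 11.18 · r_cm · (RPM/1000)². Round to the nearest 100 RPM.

≈ 16100 RPM

r = 79 mm = 7.9 cm
Current RCF = 11.18 × 7.9 × (18.167)² = 11.18 × 7.9 × 330.039889 ≈ 29,149.8 × g
Target RCF = 29,149.8 − 6,340 = 22,809.8 × g
(N/1000)² = 22,809.8 / 88.322 = 258.2573
N = 1000 × √258.2573 ≈ 16,070.4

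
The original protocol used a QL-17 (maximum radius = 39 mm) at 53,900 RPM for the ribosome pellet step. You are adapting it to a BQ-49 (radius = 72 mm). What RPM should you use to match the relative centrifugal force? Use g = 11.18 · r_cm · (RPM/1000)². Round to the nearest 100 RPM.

39700 RPM

Original rotor: r = 39 mm = 3.9 cm
RCF_original = 11.18 × 3.9 × (53.9)² = 11.18 × 3.9 × 2,905.21 ≈ 126,673 × g
Your rotor: r = 72 mm = 7.2 cm
126,673 = 11.18 × 7.2 × (N/1000)²
(N/1000)² = 126,673 / 80.496 = 1573.656
N = 1000 × √1573.656 ≈ 39,669.3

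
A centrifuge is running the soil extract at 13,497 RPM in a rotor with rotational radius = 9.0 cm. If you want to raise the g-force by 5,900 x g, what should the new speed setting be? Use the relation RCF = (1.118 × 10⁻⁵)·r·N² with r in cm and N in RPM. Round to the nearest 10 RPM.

Current RCF = 1.118 × 10⁻⁵ × 9 × (13497)² = 1.118 × 10⁻⁵ × 9 × 182,169,009 ≈ 18,329.8 × g
Target RCF = 18,329.8 + 5,900 = 24,229.8 × g
N² = 24,229.8 / (10.062 × 10⁻⁵) = 240,805,009
N ≈ √240,805,009 ≈ 15,517.9

N₂ ≈ 15520 RPM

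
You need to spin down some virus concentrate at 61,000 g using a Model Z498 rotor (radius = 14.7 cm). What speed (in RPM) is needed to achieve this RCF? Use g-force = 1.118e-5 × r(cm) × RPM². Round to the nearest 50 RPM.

19250 RPM

61,000 = 1.118 × 10⁻⁵ × 14.7 × N²
N² = 61,000 / (16.4346 × 10⁻⁵) = 371,168,145
N ≈ √371,168,145 ≈ 19,265.7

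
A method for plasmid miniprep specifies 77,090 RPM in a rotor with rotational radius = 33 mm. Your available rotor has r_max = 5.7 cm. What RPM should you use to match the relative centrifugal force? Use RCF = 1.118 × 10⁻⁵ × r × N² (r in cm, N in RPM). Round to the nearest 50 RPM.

58650 RPM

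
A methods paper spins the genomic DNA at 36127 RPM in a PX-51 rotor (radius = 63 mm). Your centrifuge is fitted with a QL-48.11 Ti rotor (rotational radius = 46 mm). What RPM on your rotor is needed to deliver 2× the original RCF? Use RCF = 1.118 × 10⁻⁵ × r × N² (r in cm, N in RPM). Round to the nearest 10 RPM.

59790 RPM

Original rotor: r = 63 mm = 6.3 cm
RCF_original = 1.118 × 10⁻⁵ × 6.3 × (36127)² = 1.118 × 10⁻⁵ × 6.3 × 1,305,160,129 ≈ 91,927.6 × g
Target RCF = 2 × 91,927.6 ≈ 183,855.2 × g
Your rotor: r = 46 mm = 4.6 cm
183,855.2 = 1.118 × 10⁻⁵ × 4.6 × N²
N² = 183,855.2 / (5.1428 × 10⁻⁵) = 3,575,001,944
N ≈ √3,575,001,944 ≈ 59,791.3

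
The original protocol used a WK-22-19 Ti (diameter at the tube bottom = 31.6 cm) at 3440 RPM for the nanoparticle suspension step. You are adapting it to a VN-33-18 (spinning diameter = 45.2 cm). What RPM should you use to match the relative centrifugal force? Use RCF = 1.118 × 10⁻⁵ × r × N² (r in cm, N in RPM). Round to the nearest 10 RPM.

≈ 2880 RPM

Original rotor: r = 31.6 / 2 = 15.8 cm
RCF = 1.118 × 10⁻⁵ × r × N²
RCF_original = 1.118 × 10⁻⁵ × 15.8 × (3440)² = 1.118 × 10⁻⁵ × 15.8 × 11,833,600 ≈ 2,090.3 × g
Your rotor: r = 45.2 / 2 = 22.6 cm
2,090.3 = 1.118 × 10⁻⁵ × 22.6 × N²
N² = 2,090.3 / (25.2668 × 10⁻⁵) = 8,272,911
N ≈ √8,272,911 ≈ 2,876.3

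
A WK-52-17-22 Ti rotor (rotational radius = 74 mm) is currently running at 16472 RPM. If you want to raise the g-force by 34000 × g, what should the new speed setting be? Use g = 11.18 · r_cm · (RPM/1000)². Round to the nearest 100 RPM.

≈ 26100 RPM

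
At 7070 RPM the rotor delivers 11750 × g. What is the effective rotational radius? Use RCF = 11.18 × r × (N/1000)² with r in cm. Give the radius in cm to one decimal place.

11750 = 11.18 × r × (7.07)²
r = 11750 / (11.18 × 49.9849) = 11750 / 558.8312 ≈ 21.026 cm

≈ 21.0 cm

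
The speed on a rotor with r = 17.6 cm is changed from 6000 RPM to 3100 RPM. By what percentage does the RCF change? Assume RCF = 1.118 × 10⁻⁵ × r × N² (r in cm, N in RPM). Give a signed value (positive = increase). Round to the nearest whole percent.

-73%

RCF ∝ N², so the ratio is (3100/6000)² = (0.516667)² = 0.2669.
Change = 0.2669 − 1 = -0.7331 → -73.3%.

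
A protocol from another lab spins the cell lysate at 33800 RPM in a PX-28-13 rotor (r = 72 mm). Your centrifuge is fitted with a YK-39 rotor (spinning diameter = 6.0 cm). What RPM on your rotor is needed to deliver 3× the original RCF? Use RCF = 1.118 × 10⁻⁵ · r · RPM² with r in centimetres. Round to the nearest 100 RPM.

Original rotor: r = 72 mm = 7.2 cm
RCF_original = 1.118 × 10⁻⁵ × 7.2 × (33800)² = 1.118 × 10⁻⁵ × 7.2 × 1,142,440,000 ≈ 91,961.9 × g
Target RCF = 3 × 91,961.9 ≈ 275,885.7 × g
Your rotor: r = 6.0 / 2 = 3 cm
275,885.7 = 1.118 × 10⁻⁵ × 3 × N²
N² = 275,885.7 / (3.354 × 10⁻⁵) = 8,225,572,451
N ≈ √8,225,572,451 ≈ 90,694.9

90700 RPM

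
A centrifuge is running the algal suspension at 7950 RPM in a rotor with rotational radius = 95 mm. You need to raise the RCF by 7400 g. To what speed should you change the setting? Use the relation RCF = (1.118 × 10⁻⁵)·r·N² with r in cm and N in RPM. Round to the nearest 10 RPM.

r = 95 mm = 9.5 cm
Current RCF = 1.118 × 10⁻⁵ × 9.5 × (7950)² = 1.118 × 10⁻⁵ × 9.5 × 63,202,500 ≈ 6,712.7 × g
Target RCF = 6,712.7 + 7,400 = 14,112.7 × g
N² = 14,112.7 / (10.621 × 10⁻⁵) = 132,875,435
N ≈ √132,875,435 ≈ 11,527.2

N₂ ≈ 11530 RPM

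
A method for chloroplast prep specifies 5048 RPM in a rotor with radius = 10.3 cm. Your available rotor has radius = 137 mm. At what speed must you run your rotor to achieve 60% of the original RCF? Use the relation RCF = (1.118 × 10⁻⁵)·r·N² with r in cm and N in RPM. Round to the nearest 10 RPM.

3390 RPM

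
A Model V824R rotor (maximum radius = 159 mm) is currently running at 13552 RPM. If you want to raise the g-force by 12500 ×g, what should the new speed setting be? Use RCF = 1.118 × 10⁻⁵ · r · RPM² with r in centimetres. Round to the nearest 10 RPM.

r = 159 mm = 15.9 cm
Current RCF = 1.118 × 10⁻⁵ × 15.9 × (13552)² = 1.118 × 10⁻⁵ × 15.9 × 183,656,704 ≈ 32,647.2 × g
Target RCF = 32,647.2 + 12,500 = 45,147.2 × g
N² = 45,147.2 / (17.7762 × 10⁻⁵) = 253,975,540
N ≈ √253,975,540 ≈ 15,936.6

15940 RPM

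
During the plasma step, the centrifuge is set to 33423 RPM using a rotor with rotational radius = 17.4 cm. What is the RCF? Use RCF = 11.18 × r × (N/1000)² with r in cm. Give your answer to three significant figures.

RCF = 11.18 × 17.4 × (33.423)² = 11.18 × 17.4 × 1,117.096929 ≈ 217,311.1 × g

217000 ×g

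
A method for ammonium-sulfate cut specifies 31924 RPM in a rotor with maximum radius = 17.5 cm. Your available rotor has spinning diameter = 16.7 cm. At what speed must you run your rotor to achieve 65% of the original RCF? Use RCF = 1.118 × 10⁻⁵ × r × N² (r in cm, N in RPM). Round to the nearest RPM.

RCF = 1.118 × 10⁻⁵ × r × N²
RCF_original = 1.118 × 10⁻⁵ × 17.5 × (31924)² = 1.118 × 10⁻⁵ × 17.5 × 1,019,141,776 ≈ 199,395.1 × g
Target RCF = 0.65 × 199,395.1 ≈ 129,606.8 × g
Your rotor: r = 16.7 / 2 = 8.35 cm
129,606.8 = 1.118 × 10⁻⁵ × 8.35 × N²
N² = 129,606.8 / (9.3353 × 10⁻⁵) = 1,388,351,740
N ≈ √1,388,351,740 ≈ 37,260.6

37261 RPM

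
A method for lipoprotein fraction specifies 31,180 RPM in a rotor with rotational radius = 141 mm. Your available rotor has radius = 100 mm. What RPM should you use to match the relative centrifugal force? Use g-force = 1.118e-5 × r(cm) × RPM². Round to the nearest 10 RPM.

Original rotor: r = 141 mm = 14.1 cm
RCF = 1.118 × 10⁻⁵ × r × N²
RCF_original = 1.118 × 10⁻⁵ × 14.1 × (31180)² = 1.118 × 10⁻⁵ × 14.1 × 972,192,400 ≈ 153,254.5 × g
Your rotor: r = 100 mm = 10.0 cm
153,254.5 = 1.118 × 10⁻⁵ × 10 × N²
N² = 153,254.5 / (11.18 × 10⁻⁵) = 1,370,791,592
N ≈ √1,370,791,592 ≈ 37,024.2

37020 RPM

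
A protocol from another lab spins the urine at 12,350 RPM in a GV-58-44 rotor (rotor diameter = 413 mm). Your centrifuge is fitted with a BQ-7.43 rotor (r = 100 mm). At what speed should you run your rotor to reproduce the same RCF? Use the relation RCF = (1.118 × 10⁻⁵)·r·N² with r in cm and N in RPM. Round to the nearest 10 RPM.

Original rotor: r = 413 mm / 2 = 206.5 mm = 20.65 cm
RCF_original = 1.118 × 10⁻⁵ × 20.65 × (12350)² = 1.118 × 10⁻⁵ × 20.65 × 152,522,500 ≈ 35,212.4 × g
Your rotor: r = 100 mm = 10.0 cm
35,212.4 = 1.118 × 10⁻⁵ × 10 × N²
N² = 35,212.4 / (11.18 × 10⁻⁵) = 314,958,855
N ≈ √314,958,855 ≈ 17,747.1

17750 RPM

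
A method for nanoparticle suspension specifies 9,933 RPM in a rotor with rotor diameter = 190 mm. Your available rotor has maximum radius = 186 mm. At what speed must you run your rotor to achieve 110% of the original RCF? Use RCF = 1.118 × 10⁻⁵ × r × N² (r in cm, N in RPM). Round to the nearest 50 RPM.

≈ 7450 RPM

Original rotor: r = 190 mm / 2 = 95 mm = 9.5 cm
RCF = 1.118 × 10⁻⁵ × r × N²
RCF_original = 1.118 × 10⁻⁵ × 9.5 × (9933)² = 1.118 × 10⁻⁵ × 9.5 × 98,664,489 ≈ 10,479.2 × g
Target RCF = 1.1 × 10,479.2 ≈ 11,527.1 × g
Your rotor: r = 186 mm = 18.6 cm
11,527.1 = 1.118 × 10⁻⁵ × 18.6 × N²
N² = 11,527.1 / (20.7948 × 10⁻⁵) = 55,432,608
N ≈ √55,432,608 ≈ 7,445.3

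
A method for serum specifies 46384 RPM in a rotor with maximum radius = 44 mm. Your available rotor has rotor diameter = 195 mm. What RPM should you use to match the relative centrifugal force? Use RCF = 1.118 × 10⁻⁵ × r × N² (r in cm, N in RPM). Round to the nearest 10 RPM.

≈ 31160 RPM

Original rotor: r = 44 mm = 4.4 cm
RCF = 1.118 × 10⁻⁵ × r × N²
RCF_original = 1.118 × 10⁻⁵ × 4.4 × (46384)² = 1.118 × 10⁻⁵ × 4.4 × 2,151,475,456 ≈ 105,835.4 × g
Your rotor: r = 195 mm / 2 = 97.5 mm = 9.75 cm
105,835.4 = 1.118 × 10⁻⁵ × 9.75 × N²
N² = 105,835.4 / (10.9005 × 10⁻⁵) = 970,922,435
N ≈ √970,922,435 ≈ 31,159.6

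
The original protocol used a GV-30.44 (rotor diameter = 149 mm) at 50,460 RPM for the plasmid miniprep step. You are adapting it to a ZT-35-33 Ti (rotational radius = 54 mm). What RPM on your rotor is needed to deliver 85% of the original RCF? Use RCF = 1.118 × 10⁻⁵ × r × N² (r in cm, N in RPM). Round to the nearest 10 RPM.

Original rotor: r = 149 mm / 2 = 74.5 mm = 7.45 cm
RCF_original = 1.118 × 10⁻⁵ × 7.45 × (50460)² = 1.118 × 10⁻⁵ × 7.45 × 2,546,211,600 ≈ 212,076.5 × g
Target RCF = 0.85 × 212,076.5 ≈ 180,265 × g
Your rotor: r = 54 mm = 5.4 cm
180,265 = 1.118 × 10⁻⁵ × 5.4 × N²
N² = 180,265 / (6.0372 × 10⁻⁵) = 2,985,904,061
N ≈ √2,985,904,061 ≈ 54,643.4

54640 RPM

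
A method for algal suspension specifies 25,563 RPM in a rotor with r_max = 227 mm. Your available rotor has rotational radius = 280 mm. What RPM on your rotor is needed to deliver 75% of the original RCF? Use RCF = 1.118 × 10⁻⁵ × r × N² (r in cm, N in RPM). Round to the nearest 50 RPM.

Original rotor: r = 227 mm = 22.7 cm
RCF = 1.118 × 10⁻⁵ × r × N²
RCF_original = 1.118 × 10⁻⁵ × 22.7 × (25563)² = 1.118 × 10⁻⁵ × 22.7 × 653,466,969 ≈ 165,840.8 × g
Target RCF = 0.75 × 165,840.8 ≈ 124,380.6 × g
Your rotor: r = 280 mm = 28.0 cm
124,380.6 = 1.118 × 10⁻⁵ × 28 × N²
N² = 124,380.6 / (31.304 × 10⁻⁵) = 397,331,331
N ≈ √397,331,331 ≈ 19,933.2

≈ 19950 RPM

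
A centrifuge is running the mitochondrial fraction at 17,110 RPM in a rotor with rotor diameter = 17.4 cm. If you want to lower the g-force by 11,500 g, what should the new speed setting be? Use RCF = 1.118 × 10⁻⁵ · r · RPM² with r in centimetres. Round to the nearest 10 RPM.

r = 17.4 / 2 = 8.7 cm
Current RCF = 1.118 × 10⁻⁵ × 8.7 × (17110)² = 1.118 × 10⁻⁵ × 8.7 × 292,752,100 ≈ 28,474.8 × g
Target RCF = 28,474.8 − 11,500 = 16,974.8 × g
N² = 16,974.8 / (9.7266 × 10⁻⁵) = 174,519,359
N ≈ √174,519,359 ≈ 13,210.6

≈ 13210 RPM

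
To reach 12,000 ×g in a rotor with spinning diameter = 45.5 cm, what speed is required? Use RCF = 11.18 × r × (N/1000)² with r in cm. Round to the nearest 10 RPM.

r = 45.5 / 2 = 22.75 cm
RCF = 11.18 × r × (N/1000)²
12,000 = 11.18 × 22.75 × (N/1000)²
(N/1000)² = 12,000 / 254.345 = 47.18001
N = 1000 × √47.18001 ≈ 6,868.8

6870 RPM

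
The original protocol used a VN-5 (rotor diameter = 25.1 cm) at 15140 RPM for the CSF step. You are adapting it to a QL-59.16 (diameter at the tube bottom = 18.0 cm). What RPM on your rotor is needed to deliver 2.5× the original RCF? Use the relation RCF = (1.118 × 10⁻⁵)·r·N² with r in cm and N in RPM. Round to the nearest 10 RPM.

Original rotor: r = 25.1 / 2 = 12.55 cm
RCF_original = 1.118 × 10⁻⁵ × 12.55 × (15140)² = 1.118 × 10⁻⁵ × 12.55 × 229,219,600 ≈ 32,161.6 × g
Target RCF = 2.5 × 32,161.6 ≈ 80,404 × g
Your rotor: r = 18.0 / 2 = 9 cm
80,404 = 1.118 × 10⁻⁵ × 9 × N²
N² = 80,404 / (10.062 × 10⁻⁵) = 799,085,669
N ≈ √799,085,669 ≈ 28,268.1

28270 RPM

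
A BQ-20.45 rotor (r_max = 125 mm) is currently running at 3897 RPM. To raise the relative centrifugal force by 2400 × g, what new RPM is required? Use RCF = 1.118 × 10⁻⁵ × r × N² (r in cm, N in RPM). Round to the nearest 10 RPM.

r = 125 mm = 12.5 cm
Current RCF = 1.118 × 10⁻⁵ × 12.5 × (3897)² = 1.118 × 10⁻⁵ × 12.5 × 15,186,609 ≈ 2,122.3 × g
Target RCF = 2,122.3 + 2,400 = 4,522.3 × g
N² = 4,522.3 / (13.975 × 10⁻⁵) = 32,359,928
N ≈ √32,359,928 ≈ 5,688.6

≈ 5690 RPM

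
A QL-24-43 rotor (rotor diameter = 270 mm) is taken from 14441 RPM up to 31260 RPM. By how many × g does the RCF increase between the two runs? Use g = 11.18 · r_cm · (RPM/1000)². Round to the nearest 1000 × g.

r = 270 mm / 2 = 135 mm = 13.5 cm
RCF₁ = 11.18 × 13.5 × (14.441)² = 11.18 × 13.5 × 208.542481 ≈ 31,475.3 × g
RCF₂ = 11.18 × 13.5 × (31.26)² = 11.18 × 13.5 × 977.1876 ≈ 147,486.9 × g
Increase = 147,486.9 − 31,475.3 = 116,011.6

116000 × g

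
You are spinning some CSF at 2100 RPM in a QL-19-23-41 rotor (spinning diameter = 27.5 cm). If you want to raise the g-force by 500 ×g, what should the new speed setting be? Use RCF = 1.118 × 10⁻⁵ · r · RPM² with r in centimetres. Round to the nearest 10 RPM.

N₂ ≈ 2770 RPM

r = 27.5 / 2 = 13.75 cm
Current RCF = 1.118 × 10⁻⁵ × 13.75 × (2100)² = 1.118 × 10⁻⁵ × 13.75 × 4,410,000 ≈ 677.9 × g
Target RCF = 677.9 + 500 = 1,177.9 × g
N² = 1,177.9 / (15.3725 × 10⁻⁵) = 7,662,384
N ≈ √7,662,384 ≈ 2,768.1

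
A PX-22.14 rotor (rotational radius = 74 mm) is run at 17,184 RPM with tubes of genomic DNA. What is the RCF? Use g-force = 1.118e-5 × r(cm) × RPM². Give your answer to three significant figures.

r = 74 mm = 7.4 cm
RCF = 1.118 × 10⁻⁵ × 7.4 × (17184)² = 1.118 × 10⁻⁵ × 7.4 × 295,289,856 ≈ 24,429.9 × g

RCF ≈ 24400 ×g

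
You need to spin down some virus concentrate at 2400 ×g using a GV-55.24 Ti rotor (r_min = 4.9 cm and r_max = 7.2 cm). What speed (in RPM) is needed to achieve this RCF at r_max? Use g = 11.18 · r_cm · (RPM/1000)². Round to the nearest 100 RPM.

≈ 5500 RPM

Use r_max = 7.2 cm.
RCF = 11.18 × r × (N/1000)²
2,400 = 11.18 × 7.2 × (N/1000)²
(N/1000)² = 2,400 / 80.496 = 29.81515
N = 1000 × √29.81515 ≈ 5,460.3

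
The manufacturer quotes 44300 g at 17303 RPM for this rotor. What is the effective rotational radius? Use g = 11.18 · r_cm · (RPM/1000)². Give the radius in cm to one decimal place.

≈ 13.2 cm

44300 = 11.18 × r × (17.303)²
r = 44300 / (11.18 × 299.393809) = 44300 / 3347.223 ≈ 13.235 cm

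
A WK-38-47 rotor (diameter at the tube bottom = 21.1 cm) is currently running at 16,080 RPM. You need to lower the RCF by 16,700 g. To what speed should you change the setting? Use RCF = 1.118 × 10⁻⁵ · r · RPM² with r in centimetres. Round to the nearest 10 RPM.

r = 21.1 / 2 = 10.55 cm
Current RCF = 1.118 × 10⁻⁵ × 10.55 × (16080)² = 1.118 × 10⁻⁵ × 10.55 × 258,566,400 ≈ 30,497.6 × g
Target RCF = 30,497.6 − 16,700 = 13,797.6 × g
N² = 13,797.6 / (11.7949 × 10⁻⁵) = 116,979,372
N ≈ √116,979,372 ≈ 10,815.7

N₂ ≈ 10820 RPM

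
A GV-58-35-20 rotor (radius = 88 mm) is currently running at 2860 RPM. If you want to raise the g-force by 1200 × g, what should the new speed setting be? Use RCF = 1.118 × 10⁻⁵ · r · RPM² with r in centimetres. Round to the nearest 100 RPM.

≈ 4500 RPM

r = 88 mm = 8.8 cm
Current RCF = 1.118 × 10⁻⁵ × 8.8 × (2860)² = 1.118 × 10⁻⁵ × 8.8 × 8,179,600 ≈ 804.7 × g
Target RCF = 804.7 + 1,200 = 2,004.7 × g
N² = 2,004.7 / (9.8384 × 10⁻⁵) = 20,376,281
N ≈ √20,376,281 ≈ 4,514.0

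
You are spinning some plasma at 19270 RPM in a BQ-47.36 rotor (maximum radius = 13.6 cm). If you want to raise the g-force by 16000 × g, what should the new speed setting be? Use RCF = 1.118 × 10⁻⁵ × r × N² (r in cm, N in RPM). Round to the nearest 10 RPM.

21830 RPM

Current RCF = 1.118 × 10⁻⁵ × 13.6 × (19270)² = 1.118 × 10⁻⁵ × 13.6 × 371,332,900 ≈ 56,460.4 × g
Target RCF = 56,460.4 + 16,000 = 72,460.4 × g
N² = 72,460.4 / (15.2048 × 10⁻⁵) = 476,562,664
N ≈ √476,562,664 ≈ 21,830.3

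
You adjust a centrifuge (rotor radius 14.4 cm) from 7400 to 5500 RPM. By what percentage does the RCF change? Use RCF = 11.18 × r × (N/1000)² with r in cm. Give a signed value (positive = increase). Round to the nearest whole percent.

-45%

RCF ∝ N², so the ratio is (5500/7400)² = (0.743243)² = 0.5524.
Change = 0.5524 − 1 = -0.4476 → -44.8%.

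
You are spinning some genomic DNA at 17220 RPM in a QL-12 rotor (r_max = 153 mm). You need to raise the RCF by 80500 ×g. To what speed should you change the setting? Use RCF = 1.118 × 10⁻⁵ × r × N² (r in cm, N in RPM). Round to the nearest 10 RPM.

N₂ ≈ 27700 RPM

r = 153 mm = 15.3 cm
Current RCF = 1.118 × 10⁻⁵ × 15.3 × (17220)² = 1.118 × 10⁻⁵ × 15.3 × 296,528,400 ≈ 50,722.4 × g
Target RCF = 50,722.4 + 80,500 = 131,222.4 × g
N² = 131,222.4 / (17.1054 × 10⁻⁵) = 767,140,201
N ≈ √767,140,201 ≈ 27,697.3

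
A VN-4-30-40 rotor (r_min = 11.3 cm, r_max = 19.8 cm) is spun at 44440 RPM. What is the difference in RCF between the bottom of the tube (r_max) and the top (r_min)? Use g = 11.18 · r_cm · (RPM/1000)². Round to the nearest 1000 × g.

188000 ×g

RCF_max = 11.18 × 19.8 × (44.44)² = 11.18 × 19.8 × 1,974.9136 ≈ 437,174.8 × g
RCF_min = 11.18 × 11.3 × (44.44)² = 11.18 × 11.3 × 1,974.9136 ≈ 249,498.7 × g
ΔRCF = 437,174.8 − 249,498.7 = 187,676.1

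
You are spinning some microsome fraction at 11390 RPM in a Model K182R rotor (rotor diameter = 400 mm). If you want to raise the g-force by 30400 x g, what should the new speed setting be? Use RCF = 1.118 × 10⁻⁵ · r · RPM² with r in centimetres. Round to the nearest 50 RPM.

≈ 16300 RPM

r = 400 mm / 2 = 200 mm = 20 cm
Current RCF = 1.118 × 10⁻⁵ × 20 × (11390)² = 1.118 × 10⁻⁵ × 20 × 129,732,100 ≈ 29,008.1 × g
Target RCF = 29,008.1 + 30,400 = 59,408.1 × g
N² = 59,408.1 / (22.36 × 10⁻⁵) = 265,689,177
N ≈ √265,689,177 ≈ 16,300.0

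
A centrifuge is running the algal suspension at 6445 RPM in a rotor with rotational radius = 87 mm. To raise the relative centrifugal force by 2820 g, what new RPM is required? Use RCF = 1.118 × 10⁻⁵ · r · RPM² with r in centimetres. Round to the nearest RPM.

r = 87 mm = 8.7 cm
Current RCF = 1.118 × 10⁻⁵ × 8.7 × (6445)² = 1.118 × 10⁻⁵ × 8.7 × 41,538,025 ≈ 4,040.2 × g
Target RCF = 4,040.2 + 2,820 = 6,860.2 × g
N² = 6,860.2 / (9.7266 × 10⁻⁵) = 70,530,298
N ≈ √70,530,298 ≈ 8,398.2

≈ 8398 RPM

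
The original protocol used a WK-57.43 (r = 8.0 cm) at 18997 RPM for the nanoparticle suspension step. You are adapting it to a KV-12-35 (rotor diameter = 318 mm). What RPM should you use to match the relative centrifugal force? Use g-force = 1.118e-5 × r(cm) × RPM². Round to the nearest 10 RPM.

≈ 13480 RPM

RCF_original = 1.118 × 10⁻⁵ × 8 × (18997)² = 1.118 × 10⁻⁵ × 8 × 360,886,009 ≈ 32,277.6 × g
Your rotor: r = 318 mm / 2 = 159 mm = 15.9 cm
32,277.6 = 1.118 × 10⁻⁵ × 15.9 × N²
N² = 32,277.6 / (17.7762 × 10⁻⁵) = 181,577,615
N ≈ √181,577,615 ≈ 13,475.1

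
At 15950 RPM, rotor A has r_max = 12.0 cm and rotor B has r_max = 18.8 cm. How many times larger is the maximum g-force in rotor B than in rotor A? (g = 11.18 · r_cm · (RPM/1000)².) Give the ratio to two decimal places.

1.57

At fixed N, RCF ∝ r, so RCF_B/RCF_A = r_B/r_A = 18.8 / 12.0 = 1.5667.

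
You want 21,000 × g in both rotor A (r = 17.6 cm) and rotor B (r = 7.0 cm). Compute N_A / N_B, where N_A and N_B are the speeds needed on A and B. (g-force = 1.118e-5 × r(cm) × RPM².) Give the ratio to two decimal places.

At fixed RCF, N ∝ 1/√r, so N_A/N_B = √(r_B/r_A) = √(7.0/17.6) = √0.397727 = 0.6307.

0.63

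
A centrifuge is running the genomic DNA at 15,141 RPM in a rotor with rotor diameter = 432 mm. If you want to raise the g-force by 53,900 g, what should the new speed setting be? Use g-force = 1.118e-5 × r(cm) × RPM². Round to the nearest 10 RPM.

r = 432 mm / 2 = 216 mm = 21.6 cm
Current RCF = 1.118 × 10⁻⁵ × 21.6 × (15141)² = 1.118 × 10⁻⁵ × 21.6 × 229,249,881 ≈ 55,361.1 × g
Target RCF = 55,361.1 + 53,900 = 109,261.1 × g
N² = 109,261.1 / (24.1488 × 10⁻⁵) = 452,449,397
N ≈ √452,449,397 ≈ 21,270.9

N₂ ≈ 21270 RPM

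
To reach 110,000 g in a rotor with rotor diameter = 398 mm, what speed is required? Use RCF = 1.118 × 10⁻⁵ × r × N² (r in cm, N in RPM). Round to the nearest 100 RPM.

r = 398 mm / 2 = 199 mm = 19.9 cm
RCF = 1.118 × 10⁻⁵ × r × N²
110,000 = 1.118 × 10⁻⁵ × 19.9 × N²
N² = 110,000 / (22.2482 × 10⁻⁵) = 494,422,021
N ≈ √494,422,021 ≈ 22,235.6

≈ 22200 RPM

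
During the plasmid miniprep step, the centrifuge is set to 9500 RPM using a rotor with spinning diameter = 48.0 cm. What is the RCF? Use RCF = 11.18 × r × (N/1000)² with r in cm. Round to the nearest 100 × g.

24200 × g

r = 48.0 / 2 = 24 cm
RCF = 11.18 × 24 × (9.5)² = 11.18 × 24 × 90.25 ≈ 24,215.9 × g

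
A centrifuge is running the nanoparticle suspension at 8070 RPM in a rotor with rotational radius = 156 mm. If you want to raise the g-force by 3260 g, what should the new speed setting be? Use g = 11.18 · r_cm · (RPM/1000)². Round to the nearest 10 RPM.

≈ 9160 RPM

r = 156 mm = 15.6 cm
Current RCF = 11.18 × 15.6 × (8.07)² = 11.18 × 15.6 × 65.1249 ≈ 11,358.3 × g
Target RCF = 11,358.3 + 3,260 = 14,618.3 × g
(N/1000)² = 14,618.3 / 174.408 = 83.81668
N = 1000 × √83.81668 ≈ 9,155.1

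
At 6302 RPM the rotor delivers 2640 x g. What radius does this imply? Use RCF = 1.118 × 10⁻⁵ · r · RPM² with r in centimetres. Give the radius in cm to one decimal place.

5.9 cm

2640 = 1.118 × 10⁻⁵ × r × (6302)²
r = 2640 / (1.118 × 10⁻⁵ × 39,715,204) = 2640 / 444.016 ≈ 5.946 cm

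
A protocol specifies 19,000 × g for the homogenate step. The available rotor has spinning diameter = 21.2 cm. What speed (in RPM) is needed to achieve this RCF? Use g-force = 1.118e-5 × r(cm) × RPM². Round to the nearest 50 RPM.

≈ 12650 RPM

r = 21.2 / 2 = 10.6 cm
19,000 = 1.118 × 10⁻⁵ × 10.6 × N²
N² = 19,000 / (11.8508 × 10⁻⁵) = 160,326,729
N ≈ √160,326,729 ≈ 12,662.0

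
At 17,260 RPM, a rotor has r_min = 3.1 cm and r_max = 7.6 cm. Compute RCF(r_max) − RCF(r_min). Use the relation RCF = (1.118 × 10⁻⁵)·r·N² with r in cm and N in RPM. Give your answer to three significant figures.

RCF_max = 1.118 × 10⁻⁵ × 7.6 × (17260)² = 1.118 × 10⁻⁵ × 7.6 × 297,907,600 ≈ 25,312.6 × g
RCF_min = 1.118 × 10⁻⁵ × 3.1 × (17260)² = 1.118 × 10⁻⁵ × 3.1 × 297,907,600 ≈ 10,324.9 × g
ΔRCF = 25,312.6 − 10,324.9 = 14,987.7

15000 x g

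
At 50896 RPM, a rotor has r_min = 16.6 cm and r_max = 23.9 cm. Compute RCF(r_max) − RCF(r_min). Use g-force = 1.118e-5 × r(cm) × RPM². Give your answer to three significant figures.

ΔRCF = 1.118 × 10⁻⁵ × (r_max − r_min) × N² = 1.118 × 10⁻⁵ × 7.3 × 2,590,402,816 ≈ 211,413.1

211000 × g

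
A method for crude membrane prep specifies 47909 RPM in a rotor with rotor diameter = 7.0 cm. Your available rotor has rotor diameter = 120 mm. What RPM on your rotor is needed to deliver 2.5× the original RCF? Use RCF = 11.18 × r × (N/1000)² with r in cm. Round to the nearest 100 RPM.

Original rotor: r = 7.0 / 2 = 3.5 cm
RCF_original = 11.18 × 3.5 × (47.909)² = 11.18 × 3.5 × 2,295.272281 ≈ 89,814 × g
Target RCF = 2.5 × 89,814 ≈ 224,535 × g
Your rotor: r = 120 mm / 2 = 60 mm = 6 cm
224,535 = 11.18 × 6 × (N/1000)²
(N/1000)² = 224,535 / 67.08 = 3347.272
N = 1000 × √3347.272 ≈ 57,855.6

57900 RPM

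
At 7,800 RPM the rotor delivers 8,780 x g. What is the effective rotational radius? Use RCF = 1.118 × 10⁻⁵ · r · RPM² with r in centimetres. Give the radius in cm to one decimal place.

8780 = 1.118 × 10⁻⁵ × r × (7800)²
r = 8780 / (1.118 × 10⁻⁵ × 60,840,000) = 8780 / 680.1912 ≈ 12.908 cm

≈ 12.9 cm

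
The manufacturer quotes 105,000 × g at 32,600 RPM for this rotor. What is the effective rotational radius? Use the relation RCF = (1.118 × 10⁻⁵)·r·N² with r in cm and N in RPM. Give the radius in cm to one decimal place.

8.8 cm

105000 = 1.118 × 10⁻⁵ × r × (32600)²
r = 105000 / (1.118 × 10⁻⁵ × 1,062,760,000) = 105000 / 11881.66 ≈ 8.837 cm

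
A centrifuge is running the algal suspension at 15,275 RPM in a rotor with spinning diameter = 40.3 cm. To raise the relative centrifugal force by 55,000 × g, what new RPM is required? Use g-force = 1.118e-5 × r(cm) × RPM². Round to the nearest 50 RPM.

21850 RPM

r = 40.3 / 2 = 20.15 cm
Current RCF = 1.118 × 10⁻⁵ × 20.15 × (15275)² = 1.118 × 10⁻⁵ × 20.15 × 233,325,625 ≈ 52,562.9 × g
Target RCF = 52,562.9 + 55,000 = 107,562.9 × g
N² = 107,562.9 / (22.5277 × 10⁻⁵) = 477,469,515
N ≈ √477,469,515 ≈ 21,851.1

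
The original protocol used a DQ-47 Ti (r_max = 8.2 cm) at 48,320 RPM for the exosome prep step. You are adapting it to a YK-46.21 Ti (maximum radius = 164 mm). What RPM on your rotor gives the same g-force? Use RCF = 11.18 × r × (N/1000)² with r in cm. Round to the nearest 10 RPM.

RCF_original = 11.18 × 8.2 × (48.32)² = 11.18 × 8.2 × 2,334.8224 ≈ 214,047.2 × g
Your rotor: r = 164 mm = 16.4 cm
214,047.2 = 11.18 × 16.4 × (N/1000)²
(N/1000)² = 214,047.2 / 183.352 = 1167.411
N = 1000 × √1167.411 ≈ 34,167.4

34170 RPM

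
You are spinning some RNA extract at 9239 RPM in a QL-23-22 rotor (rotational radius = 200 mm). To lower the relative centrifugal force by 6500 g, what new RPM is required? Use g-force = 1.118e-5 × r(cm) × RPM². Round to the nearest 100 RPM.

≈ 7500 RPM

r = 200 mm = 20.0 cm
Current RCF = 1.118 × 10⁻⁵ × 20 × (9239)² = 1.118 × 10⁻⁵ × 20 × 85,359,121 ≈ 19,086.3 × g
Target RCF = 19,086.3 − 6,500 = 12,586.3 × g
N² = 12,586.3 / (22.36 × 10⁻⁵) = 56,289,356
N ≈ √56,289,356 ≈ 7,502.6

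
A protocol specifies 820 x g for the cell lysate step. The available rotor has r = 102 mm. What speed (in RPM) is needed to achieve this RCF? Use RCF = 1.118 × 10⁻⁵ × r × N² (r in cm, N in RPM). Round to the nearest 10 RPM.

r = 102 mm = 10.2 cm
RCF = 1.118 × 10⁻⁵ × r × N²
820 = 1.118 × 10⁻⁵ × 10.2 × N²
N² = 820 / (11.4036 × 10⁻⁵) = 7,190,712
N ≈ √7,190,712 ≈ 2,681.6

≈ 2680 RPM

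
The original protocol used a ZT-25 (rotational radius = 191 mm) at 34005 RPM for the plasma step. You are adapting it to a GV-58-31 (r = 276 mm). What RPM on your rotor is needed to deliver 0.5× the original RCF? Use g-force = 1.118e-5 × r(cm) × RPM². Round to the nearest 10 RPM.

20000 RPM

Original rotor: r = 191 mm = 19.1 cm
RCF = 1.118 × 10⁻⁵ × r × N²
RCF_original = 1.118 × 10⁻⁵ × 19.1 × (34005)² = 1.118 × 10⁻⁵ × 19.1 × 1,156,340,025 ≈ 246,922.5 × g
Target RCF = 0.5 × 246,922.5 ≈ 123,461.2 × g
Your rotor: r = 276 mm = 27.6 cm
123,461.2 = 1.118 × 10⁻⁵ × 27.6 × N²
N² = 123,461.2 / (30.8568 × 10⁻⁵) = 400,110,186
N ≈ √400,110,186 ≈ 20,002.8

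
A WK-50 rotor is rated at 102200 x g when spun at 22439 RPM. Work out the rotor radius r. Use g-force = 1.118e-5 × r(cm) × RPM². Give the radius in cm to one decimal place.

102200 = 1.118 × 10⁻⁵ × r × (22439)²
r = 102200 / (1.118 × 10⁻⁵ × 503,508,721) = 102200 / 5629.228 ≈ 18.155 cm

≈ 18.2 cm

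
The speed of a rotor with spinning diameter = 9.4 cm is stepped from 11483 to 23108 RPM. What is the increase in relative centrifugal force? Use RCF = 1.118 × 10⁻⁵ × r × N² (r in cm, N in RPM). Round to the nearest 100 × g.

21100 x g

r = 9.4 / 2 = 4.7 cm
RCF₁ = 1.118 × 10⁻⁵ × 4.7 × (11483)² = 1.118 × 10⁻⁵ × 4.7 × 131,859,289 ≈ 6,928.7 × g
RCF₂ = 1.118 × 10⁻⁵ × 4.7 × (23108)² = 1.118 × 10⁻⁵ × 4.7 × 533,979,664 ≈ 28,058.5 × g
Increase = 28,058.5 − 6,928.7 = 21,129.8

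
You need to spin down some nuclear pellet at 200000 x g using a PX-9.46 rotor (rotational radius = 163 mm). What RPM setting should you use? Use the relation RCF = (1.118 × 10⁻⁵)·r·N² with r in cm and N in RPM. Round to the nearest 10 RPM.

≈ 33130 RPM

r = 163 mm = 16.3 cm
200,000 = 1.118 × 10⁻⁵ × 16.3 × N²
N² = 200,000 / (18.2234 × 10⁻⁵) = 1,097,490,040
N ≈ √1,097,490,040 ≈ 33,128.4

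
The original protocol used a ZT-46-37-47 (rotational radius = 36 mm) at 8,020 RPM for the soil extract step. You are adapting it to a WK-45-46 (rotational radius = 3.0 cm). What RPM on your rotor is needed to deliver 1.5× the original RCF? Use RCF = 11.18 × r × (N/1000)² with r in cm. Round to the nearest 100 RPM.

10800 RPM

Original rotor: r = 36 mm = 3.6 cm
RCF = 11.18 × r × (N/1000)²
RCF_original = 11.18 × 3.6 × (8.02)² = 11.18 × 3.6 × 64.3204 ≈ 2,588.8 × g
Target RCF = 1.5 × 2,588.8 ≈ 3,883.2 × g
3,883.2 = 11.18 × 3 × (N/1000)²
(N/1000)² = 3,883.2 / 33.54 = 115.7782
N = 1000 × √115.7782 ≈ 10,760.0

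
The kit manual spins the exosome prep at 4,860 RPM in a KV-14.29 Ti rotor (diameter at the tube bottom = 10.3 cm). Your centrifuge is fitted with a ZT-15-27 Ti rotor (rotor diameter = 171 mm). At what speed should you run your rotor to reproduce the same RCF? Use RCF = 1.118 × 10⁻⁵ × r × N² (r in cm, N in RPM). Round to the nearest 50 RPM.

Original rotor: r = 10.3 / 2 = 5.15 cm
RCF = 1.118 × 10⁻⁵ × r × N²
RCF_original = 1.118 × 10⁻⁵ × 5.15 × (4860)² = 1.118 × 10⁻⁵ × 5.15 × 23,619,600 ≈ 1,359.9 × g
Your rotor: r = 171 mm / 2 = 85.5 mm = 8.55 cm
1,359.9 = 1.118 × 10⁻⁵ × 8.55 × N²
N² = 1,359.9 / (9.5589 × 10⁻⁵) = 14,226,532
N ≈ √14,226,532 ≈ 3,771.8

≈ 3750 RPM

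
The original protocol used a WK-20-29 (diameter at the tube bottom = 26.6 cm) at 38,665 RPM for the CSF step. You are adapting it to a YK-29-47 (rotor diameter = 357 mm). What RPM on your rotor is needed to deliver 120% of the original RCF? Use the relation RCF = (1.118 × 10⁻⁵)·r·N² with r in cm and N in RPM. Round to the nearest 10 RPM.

Original rotor: r = 26.6 / 2 = 13.3 cm
RCF_original = 1.118 × 10⁻⁵ × 13.3 × (38665)² = 1.118 × 10⁻⁵ × 13.3 × 1,494,982,225 ≈ 222,294.9 × g
Target RCF = 1.2 × 222,294.9 ≈ 266,753.9 × g
Your rotor: r = 357 mm / 2 = 178.5 mm = 17.85 cm
266,753.9 = 1.118 × 10⁻⁵ × 17.85 × N²
N² = 266,753.9 / (19.9563 × 10⁻⁵) = 1,336,690,168
N ≈ √1,336,690,168 ≈ 36,560.8

≈ 36560 RPM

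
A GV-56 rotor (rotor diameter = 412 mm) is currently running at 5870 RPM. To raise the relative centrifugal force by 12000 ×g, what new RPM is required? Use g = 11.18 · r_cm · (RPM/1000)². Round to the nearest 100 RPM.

9300 RPM

r = 412 mm / 2 = 206 mm = 20.6 cm
Current RCF = 11.18 × 20.6 × (5.87)² = 11.18 × 20.6 × 34.4569 ≈ 7,935.7 × g
Target RCF = 7,935.7 + 12,000 = 19,935.7 × g
(N/1000)² = 19,935.7 / 230.308 = 86.56104
N = 1000 × √86.56104 ≈ 9,303.8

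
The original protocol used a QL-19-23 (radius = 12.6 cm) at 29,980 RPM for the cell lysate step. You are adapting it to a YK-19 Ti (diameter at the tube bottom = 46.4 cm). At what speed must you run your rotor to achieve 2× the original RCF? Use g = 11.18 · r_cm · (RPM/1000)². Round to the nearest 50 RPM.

RCF = 11.18 × r × (N/1000)²
RCF_original = 11.18 × 12.6 × (29.98)² = 11.18 × 12.6 × 898.8004 ≈ 126,612.2 × g
Target RCF = 2 × 126,612.2 ≈ 253,224.4 × g
Your rotor: r = 46.4 / 2 = 23.2 cm
253,224.4 = 11.18 × 23.2 × (N/1000)²
(N/1000)² = 253,224.4 / 259.376 = 976.2831
N = 1000 × √976.2831 ≈ 31,245.5

≈ 31250 RPM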